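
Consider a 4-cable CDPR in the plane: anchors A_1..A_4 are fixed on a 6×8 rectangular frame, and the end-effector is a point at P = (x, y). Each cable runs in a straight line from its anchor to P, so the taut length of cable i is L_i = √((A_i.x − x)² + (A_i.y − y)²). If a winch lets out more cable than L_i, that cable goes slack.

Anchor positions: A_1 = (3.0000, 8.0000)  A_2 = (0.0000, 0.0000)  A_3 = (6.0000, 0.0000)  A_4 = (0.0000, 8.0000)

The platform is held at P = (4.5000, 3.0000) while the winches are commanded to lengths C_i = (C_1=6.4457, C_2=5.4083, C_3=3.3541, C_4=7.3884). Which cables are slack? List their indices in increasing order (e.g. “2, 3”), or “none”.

cable 1: √((-1.5000)²+(5.0000)²)=5.2202, C_1=6.4457: slack
cable 2: √((-4.5000)²+(-3.0000)²)=5.4083, C_2=5.4083: taut
cable 3: √((1.5000)²+(-3.0000)²)=3.3541, C_3=3.3541: taut
cable 4: √((-4.5000)²+(5.0000)²)=6.7268, C_4=7.3884: slack

1, 4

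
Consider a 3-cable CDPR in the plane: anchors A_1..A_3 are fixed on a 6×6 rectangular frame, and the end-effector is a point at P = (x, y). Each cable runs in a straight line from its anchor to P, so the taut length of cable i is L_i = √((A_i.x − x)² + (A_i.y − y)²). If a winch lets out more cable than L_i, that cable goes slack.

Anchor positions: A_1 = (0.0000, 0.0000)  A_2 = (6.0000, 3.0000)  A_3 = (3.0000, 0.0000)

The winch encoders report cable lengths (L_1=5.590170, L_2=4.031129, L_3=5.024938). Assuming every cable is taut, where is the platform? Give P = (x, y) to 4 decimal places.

each cable: (A_i−P)·(A_i−P) = L_i²; let c_i = ‖A_i‖²−L_i²
c_1 = 0.0000+0.0000−31.2500 = -31.2500
row 1: -12.0000x − 6.0000y = -60.0000  (c_2=28.7500)
row 2: -6.0000x + 0.0000y = -15.0000  (c_3=-16.2500)
Cramer on rows 1–2 → x = 2.5000, y = 5.0000

(2.5000, 5.0000)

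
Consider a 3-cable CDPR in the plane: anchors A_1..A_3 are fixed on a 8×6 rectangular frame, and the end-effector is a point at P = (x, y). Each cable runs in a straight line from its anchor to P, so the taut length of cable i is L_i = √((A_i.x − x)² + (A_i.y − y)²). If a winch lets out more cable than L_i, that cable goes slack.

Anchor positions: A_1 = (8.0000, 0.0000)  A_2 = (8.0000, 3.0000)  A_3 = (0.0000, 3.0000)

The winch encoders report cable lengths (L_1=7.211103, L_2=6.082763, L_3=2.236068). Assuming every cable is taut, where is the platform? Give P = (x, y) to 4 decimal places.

(2.0000, 4.0000)

expand ‖A_i−P‖²=L_i² and subtract eq 1 (c_i ≔ ‖A_i‖²−L_i²)
c_1 = 64.0000+0.0000−52.0000 = 12.0000
eq1−eq2 → [0.0000  -6.0000]·P = -24.0000
eq1−eq3 → [16.0000  -6.0000]·P = 8.0000
2×2 solve → P = (2.0000, 4.0000)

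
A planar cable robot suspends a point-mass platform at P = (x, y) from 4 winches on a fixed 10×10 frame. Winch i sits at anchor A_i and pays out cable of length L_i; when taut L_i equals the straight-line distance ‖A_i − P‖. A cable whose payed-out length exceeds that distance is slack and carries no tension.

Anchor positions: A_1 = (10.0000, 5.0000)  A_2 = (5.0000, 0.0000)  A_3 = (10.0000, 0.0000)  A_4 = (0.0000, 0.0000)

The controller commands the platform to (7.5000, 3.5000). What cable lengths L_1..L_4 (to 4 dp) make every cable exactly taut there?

L_1 = √((10.0000−7.5000)² + (5.0000−3.5000)²) = 2.9155
L_2 = √((5.0000−7.5000)² + (0.0000−3.5000)²) = 4.3012
L_3 = √((10.0000−7.5000)² + (0.0000−3.5000)²) = 4.3012
L_4 = √((0.0000−7.5000)² + (0.0000−3.5000)²) = 8.2765

(2.9155, 4.3012, 4.3012, 8.2765)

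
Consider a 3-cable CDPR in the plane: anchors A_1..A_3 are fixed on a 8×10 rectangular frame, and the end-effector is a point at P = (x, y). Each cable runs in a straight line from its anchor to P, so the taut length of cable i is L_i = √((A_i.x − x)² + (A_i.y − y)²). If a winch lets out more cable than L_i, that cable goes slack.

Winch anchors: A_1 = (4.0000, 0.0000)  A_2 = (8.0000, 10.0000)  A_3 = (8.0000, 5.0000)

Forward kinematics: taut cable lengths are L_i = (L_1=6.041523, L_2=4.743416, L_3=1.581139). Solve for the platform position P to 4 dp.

each cable: (A_i−P)·(A_i−P) = L_i²; let q_i = ‖A_i‖²−L_i²
q_1 = 16.0000+0.0000−36.5000 = -20.5000
row 1: -8.0000x − 20.0000y = -162.0000  (q_2=141.5000)
row 2: -8.0000x − 10.0000y = -107.0000  (q_3=86.5000)
Cramer on rows 1–2 → x = 6.5000, y = 5.5000

(6.5000, 5.5000)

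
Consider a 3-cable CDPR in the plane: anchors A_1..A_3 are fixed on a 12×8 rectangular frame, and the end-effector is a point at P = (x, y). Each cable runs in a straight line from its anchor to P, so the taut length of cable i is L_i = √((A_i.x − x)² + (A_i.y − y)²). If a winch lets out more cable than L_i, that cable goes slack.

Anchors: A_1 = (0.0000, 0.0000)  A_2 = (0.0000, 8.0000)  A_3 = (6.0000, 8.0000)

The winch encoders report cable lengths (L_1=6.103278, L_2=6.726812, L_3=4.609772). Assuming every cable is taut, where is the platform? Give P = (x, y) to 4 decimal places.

(5.0000, 3.5000)

expand ‖A_i−P‖²=L_i² and subtract eq 1 (q_i ≔ ‖A_i‖²−L_i²)
q_1 = 0.0000+0.0000−37.2500 = -37.2500
eq1−eq2 → [0.0000  -16.0000]·P = -56.0000
eq1−eq3 → [-12.0000  -16.0000]·P = -116.0000
2×2 solve → P = (5.0000, 3.5000)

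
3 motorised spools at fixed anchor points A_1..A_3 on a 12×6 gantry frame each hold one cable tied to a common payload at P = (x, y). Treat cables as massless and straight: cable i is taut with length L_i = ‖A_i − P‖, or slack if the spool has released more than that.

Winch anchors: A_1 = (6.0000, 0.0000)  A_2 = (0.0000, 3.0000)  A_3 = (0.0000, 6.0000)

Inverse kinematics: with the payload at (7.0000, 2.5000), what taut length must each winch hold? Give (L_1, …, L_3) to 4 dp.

L_1 = √((6.0000−7.0000)² + (0.0000−2.5000)²) = 2.6926
L_2 = √((0.0000−7.0000)² + (3.0000−2.5000)²) = 7.0178
L_3 = √((0.0000−7.0000)² + (6.0000−2.5000)²) = 7.8262

(2.6926, 7.0178, 7.8262)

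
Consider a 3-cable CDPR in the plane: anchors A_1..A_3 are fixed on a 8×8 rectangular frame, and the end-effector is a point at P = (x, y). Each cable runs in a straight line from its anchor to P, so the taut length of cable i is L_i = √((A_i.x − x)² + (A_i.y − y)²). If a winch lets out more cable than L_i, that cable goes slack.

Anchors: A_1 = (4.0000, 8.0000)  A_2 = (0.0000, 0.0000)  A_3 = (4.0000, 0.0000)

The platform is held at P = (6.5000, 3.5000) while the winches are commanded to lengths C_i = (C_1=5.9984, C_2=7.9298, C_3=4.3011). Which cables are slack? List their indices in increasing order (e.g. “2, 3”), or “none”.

1, 2

cable 1: √((-2.5000)²+(4.5000)²)=5.1478, C_1=5.9984: slack
cable 2: √((-6.5000)²+(-3.5000)²)=7.3824, C_2=7.9298: slack
cable 3: √((-2.5000)²+(-3.5000)²)=4.3012, C_3=4.3011: taut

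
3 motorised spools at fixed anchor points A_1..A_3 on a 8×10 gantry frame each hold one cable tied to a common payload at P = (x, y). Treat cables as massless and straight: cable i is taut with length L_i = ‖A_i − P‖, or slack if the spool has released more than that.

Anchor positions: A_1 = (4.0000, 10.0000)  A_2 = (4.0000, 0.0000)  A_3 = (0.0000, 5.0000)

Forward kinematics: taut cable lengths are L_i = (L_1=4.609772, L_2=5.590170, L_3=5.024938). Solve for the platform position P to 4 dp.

(5.0000, 5.5000)

expand ‖A_i−P‖²=L_i² and subtract eq 1 (k_i ≔ ‖A_i‖²−L_i²)
k_1 = 16.0000+100.0000−21.2500 = 94.7500
eq1−eq2 → [0.0000  20.0000]·P = 110.0000
eq1−eq3 → [8.0000  10.0000]·P = 95.0000
2×2 solve → P = (5.0000, 5.5000)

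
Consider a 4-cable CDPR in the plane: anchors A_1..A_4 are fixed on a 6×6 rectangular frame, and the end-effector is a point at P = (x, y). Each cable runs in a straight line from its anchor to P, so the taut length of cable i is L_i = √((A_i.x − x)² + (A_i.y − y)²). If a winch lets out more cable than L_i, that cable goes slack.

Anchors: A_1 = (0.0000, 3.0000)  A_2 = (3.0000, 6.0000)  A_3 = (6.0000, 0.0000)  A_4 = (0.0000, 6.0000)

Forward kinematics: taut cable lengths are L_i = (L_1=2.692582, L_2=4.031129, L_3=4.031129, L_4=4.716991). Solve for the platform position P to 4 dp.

each cable: (A_i−P)·(A_i−P) = L_i²; let c_i = ‖A_i‖²−L_i²
c_1 = 0.0000+9.0000−7.2500 = 1.7500
row 1: -6.0000x − 6.0000y = -27.0000  (c_2=28.7500)
row 2: -12.0000x + 6.0000y = -18.0000  (c_3=19.7500)
row 3: 0.0000x − 6.0000y = -12.0000  (c_4=13.7500)
Cramer on rows 1–2 → x = 2.5000, y = 2.0000
check cable 4: ‖A_4−P‖² = 22.2500 ≈ L_4² = 22.2500 ✓

(2.5000, 2.0000)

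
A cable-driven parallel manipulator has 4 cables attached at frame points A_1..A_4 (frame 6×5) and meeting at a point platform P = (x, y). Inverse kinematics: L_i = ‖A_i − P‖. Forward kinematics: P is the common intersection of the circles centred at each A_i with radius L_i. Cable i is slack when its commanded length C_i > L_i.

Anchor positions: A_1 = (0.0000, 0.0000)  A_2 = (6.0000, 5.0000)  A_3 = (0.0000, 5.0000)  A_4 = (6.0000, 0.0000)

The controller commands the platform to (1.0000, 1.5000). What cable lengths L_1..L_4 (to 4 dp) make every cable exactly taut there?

L_1 = √((0.0000−1.0000)² + (0.0000−1.5000)²) = 1.8028
L_2 = √((6.0000−1.0000)² + (5.0000−1.5000)²) = 6.1033
L_3 = √((0.0000−1.0000)² + (5.0000−1.5000)²) = 3.6401
L_4 = √((6.0000−1.0000)² + (0.0000−1.5000)²) = 5.2202

(1.8028, 6.1033, 3.6401, 5.2202)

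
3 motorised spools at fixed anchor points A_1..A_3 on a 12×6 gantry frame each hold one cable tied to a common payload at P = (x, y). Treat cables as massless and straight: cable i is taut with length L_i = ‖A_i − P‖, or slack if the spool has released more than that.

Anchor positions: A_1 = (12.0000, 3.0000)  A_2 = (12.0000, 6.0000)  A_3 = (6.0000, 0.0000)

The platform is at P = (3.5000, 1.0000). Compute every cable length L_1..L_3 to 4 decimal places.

(8.7321, 9.8615, 2.6926)

cable 1: Δx=8.5000, Δy=2.0000; L_1 = √(Δx²+Δy²) = 8.7321
cable 2: Δx=8.5000, Δy=5.0000; L_2 = √(Δx²+Δy²) = 9.8615
cable 3: Δx=2.5000, Δy=-1.0000; L_3 = √(Δx²+Δy²) = 2.6926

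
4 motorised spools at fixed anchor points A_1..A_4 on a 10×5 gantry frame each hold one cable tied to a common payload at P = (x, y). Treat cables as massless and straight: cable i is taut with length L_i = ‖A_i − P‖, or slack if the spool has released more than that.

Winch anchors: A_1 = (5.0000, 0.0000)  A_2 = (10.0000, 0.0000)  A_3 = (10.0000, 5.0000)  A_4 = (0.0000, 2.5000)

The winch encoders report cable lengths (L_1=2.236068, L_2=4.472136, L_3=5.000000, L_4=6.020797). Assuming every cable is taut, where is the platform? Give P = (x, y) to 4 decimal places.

each cable: (A_i−P)·(A_i−P) = L_i²; let q_i = ‖A_i‖²−L_i²
q_1 = 25.0000+0.0000−5.0000 = 20.0000
row 1: -10.0000x + 0.0000y = -60.0000  (q_2=80.0000)
row 2: -10.0000x − 10.0000y = -80.0000  (q_3=100.0000)
row 3: 10.0000x − 5.0000y = 50.0000  (q_4=-30.0000)
Cramer on rows 1–2 → x = 6.0000, y = 2.0000
check cable 4: ‖A_4−P‖² = 36.2500 ≈ L_4² = 36.2500 ✓

(6.0000, 2.0000)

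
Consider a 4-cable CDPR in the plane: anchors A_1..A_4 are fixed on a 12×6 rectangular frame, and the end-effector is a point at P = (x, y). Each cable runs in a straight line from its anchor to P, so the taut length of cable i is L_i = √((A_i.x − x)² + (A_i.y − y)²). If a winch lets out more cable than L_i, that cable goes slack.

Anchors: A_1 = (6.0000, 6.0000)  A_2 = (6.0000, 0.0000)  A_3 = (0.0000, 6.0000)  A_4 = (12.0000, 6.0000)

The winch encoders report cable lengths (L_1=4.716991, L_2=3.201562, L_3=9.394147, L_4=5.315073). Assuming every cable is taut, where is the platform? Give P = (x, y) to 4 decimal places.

(8.5000, 2.0000)

expand ‖A_i−P‖²=L_i² and subtract eq 1 (k_i ≔ ‖A_i‖²−L_i²)
k_1 = 36.0000+36.0000−22.2500 = 49.7500
eq1−eq2 → [0.0000  12.0000]·P = 24.0000
eq1−eq3 → [12.0000  0.0000]·P = 102.0000
eq1−eq4 → [-12.0000  0.0000]·P = -102.0000
2×2 solve → P = (8.5000, 2.0000)
check cable 4: ‖A_4−P‖² = 28.2500 ≈ L_4² = 28.2500 ✓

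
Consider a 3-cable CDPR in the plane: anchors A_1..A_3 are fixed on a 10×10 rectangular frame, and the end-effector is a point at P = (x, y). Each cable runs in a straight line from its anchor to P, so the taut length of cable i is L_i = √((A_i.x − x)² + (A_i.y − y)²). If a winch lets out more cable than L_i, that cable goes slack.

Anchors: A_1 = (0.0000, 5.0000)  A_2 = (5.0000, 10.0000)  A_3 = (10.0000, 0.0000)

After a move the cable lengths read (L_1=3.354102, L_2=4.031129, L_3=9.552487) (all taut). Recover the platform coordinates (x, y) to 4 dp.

(3.0000, 6.5000)

circle eqns → linear via eq_j − eq_1; set k_j = A_j·A_j − L_j²
k_1 = 0.0000+25.0000−11.2500 = 13.7500
-10.0000·x − 10.0000·y = k_1−k_2 = -95.0000
-20.0000·x + 10.0000·y = k_1−k_3 = 5.0000
solve first two rows → x=3.0000, y=6.5000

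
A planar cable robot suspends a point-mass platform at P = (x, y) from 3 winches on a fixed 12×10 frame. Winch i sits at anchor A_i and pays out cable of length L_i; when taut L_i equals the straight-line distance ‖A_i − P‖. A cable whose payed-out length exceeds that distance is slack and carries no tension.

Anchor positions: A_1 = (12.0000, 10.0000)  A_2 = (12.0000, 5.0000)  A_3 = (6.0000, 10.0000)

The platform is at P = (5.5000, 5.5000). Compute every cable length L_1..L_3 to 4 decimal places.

(7.9057, 6.5192, 4.5277)

cable 1: Δx=6.5000, Δy=4.5000; L_1 = √(Δx²+Δy²) = 7.9057
cable 2: Δx=6.5000, Δy=-0.5000; L_2 = √(Δx²+Δy²) = 6.5192
cable 3: Δx=0.5000, Δy=4.5000; L_3 = √(Δx²+Δy²) = 4.5277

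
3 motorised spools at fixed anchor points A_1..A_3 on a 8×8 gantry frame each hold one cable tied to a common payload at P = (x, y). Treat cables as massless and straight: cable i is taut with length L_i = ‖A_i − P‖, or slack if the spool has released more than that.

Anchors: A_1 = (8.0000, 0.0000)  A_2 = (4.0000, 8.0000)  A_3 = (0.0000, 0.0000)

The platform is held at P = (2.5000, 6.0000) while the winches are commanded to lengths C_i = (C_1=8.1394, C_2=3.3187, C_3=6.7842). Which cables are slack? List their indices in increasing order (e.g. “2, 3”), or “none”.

2, 3

cable 1: L_1 = ‖A_1−P‖ = 8.1394;  C_1 = 8.1394 → taut
cable 2: L_2 = ‖A_2−P‖ = 2.5000;  C_2 = 3.3187 → slack
cable 3: L_3 = ‖A_3−P‖ = 6.5000;  C_3 = 6.7842 → slack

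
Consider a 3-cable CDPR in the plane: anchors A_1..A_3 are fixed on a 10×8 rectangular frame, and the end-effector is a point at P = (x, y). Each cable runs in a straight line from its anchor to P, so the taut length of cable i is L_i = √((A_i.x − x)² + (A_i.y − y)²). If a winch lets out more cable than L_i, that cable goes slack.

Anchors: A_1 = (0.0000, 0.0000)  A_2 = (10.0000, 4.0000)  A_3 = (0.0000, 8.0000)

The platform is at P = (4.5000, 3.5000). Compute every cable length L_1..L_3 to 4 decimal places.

L_1 = √((0.0000−4.5000)² + (0.0000−3.5000)²) = 5.7009
L_2 = √((10.0000−4.5000)² + (4.0000−3.5000)²) = 5.5227
L_3 = √((0.0000−4.5000)² + (8.0000−3.5000)²) = 6.3640

(5.7009, 5.5227, 6.3640)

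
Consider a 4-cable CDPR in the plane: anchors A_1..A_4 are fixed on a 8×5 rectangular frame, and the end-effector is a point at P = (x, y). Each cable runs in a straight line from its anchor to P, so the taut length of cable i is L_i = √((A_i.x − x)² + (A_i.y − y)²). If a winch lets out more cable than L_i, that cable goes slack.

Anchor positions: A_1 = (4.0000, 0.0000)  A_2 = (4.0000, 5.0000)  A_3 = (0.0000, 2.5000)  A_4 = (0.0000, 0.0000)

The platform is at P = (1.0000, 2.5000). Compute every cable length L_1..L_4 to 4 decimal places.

cable 1: Δx=3.0000, Δy=-2.5000; L_1 = √(Δx²+Δy²) = 3.9051
cable 2: Δx=3.0000, Δy=2.5000; L_2 = √(Δx²+Δy²) = 3.9051
cable 3: Δx=-1.0000, Δy=0.0000; L_3 = √(Δx²+Δy²) = 1.0000
cable 4: Δx=-1.0000, Δy=-2.5000; L_4 = √(Δx²+Δy²) = 2.6926

(3.9051, 3.9051, 1.0000, 2.6926)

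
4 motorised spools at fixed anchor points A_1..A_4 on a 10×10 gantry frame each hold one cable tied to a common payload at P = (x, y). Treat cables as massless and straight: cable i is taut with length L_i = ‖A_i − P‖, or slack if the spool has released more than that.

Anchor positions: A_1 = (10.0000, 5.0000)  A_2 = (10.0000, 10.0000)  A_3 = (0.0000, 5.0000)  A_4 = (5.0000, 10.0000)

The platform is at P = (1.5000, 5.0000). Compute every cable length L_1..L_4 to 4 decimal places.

L_1 = √((10.0000−1.5000)² + (5.0000−5.0000)²) = 8.5000
L_2 = √((10.0000−1.5000)² + (10.0000−5.0000)²) = 9.8615
L_3 = √((0.0000−1.5000)² + (5.0000−5.0000)²) = 1.5000
L_4 = √((5.0000−1.5000)² + (10.0000−5.0000)²) = 6.1033

(8.5000, 9.8615, 1.5000, 6.1033)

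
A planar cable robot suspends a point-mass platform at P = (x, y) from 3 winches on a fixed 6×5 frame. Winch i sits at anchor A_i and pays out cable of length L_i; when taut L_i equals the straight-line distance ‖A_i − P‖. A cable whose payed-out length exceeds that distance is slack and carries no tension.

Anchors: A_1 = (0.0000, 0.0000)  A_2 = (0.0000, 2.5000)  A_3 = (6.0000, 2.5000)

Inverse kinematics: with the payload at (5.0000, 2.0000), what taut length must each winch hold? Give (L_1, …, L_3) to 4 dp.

L_1 = √((0.0000−5.0000)² + (0.0000−2.0000)²) = 5.3852
L_2 = √((0.0000−5.0000)² + (2.5000−2.0000)²) = 5.0249
L_3 = √((6.0000−5.0000)² + (2.5000−2.0000)²) = 1.1180

(5.3852, 5.0249, 1.1180)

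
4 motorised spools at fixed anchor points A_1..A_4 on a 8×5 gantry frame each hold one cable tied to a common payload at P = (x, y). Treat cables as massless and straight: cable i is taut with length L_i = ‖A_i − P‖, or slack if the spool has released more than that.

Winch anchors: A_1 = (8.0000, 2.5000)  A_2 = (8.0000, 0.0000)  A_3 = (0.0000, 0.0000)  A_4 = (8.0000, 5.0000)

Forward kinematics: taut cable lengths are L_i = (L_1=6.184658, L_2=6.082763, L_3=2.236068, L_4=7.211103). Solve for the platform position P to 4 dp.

(2.0000, 1.0000)

circle eqns → linear via eq_j − eq_1; set q_j = A_j·A_j − L_j²
q_1 = 64.0000+6.2500−38.2500 = 32.0000
0.0000·x + 5.0000·y = q_1−q_2 = 5.0000
16.0000·x + 5.0000·y = q_1−q_3 = 37.0000
0.0000·x − 5.0000·y = q_1−q_4 = -5.0000
solve first two rows → x=2.0000, y=1.0000
check cable 4: ‖A_4−P‖² = 52.0000 ≈ L_4² = 52.0000 ✓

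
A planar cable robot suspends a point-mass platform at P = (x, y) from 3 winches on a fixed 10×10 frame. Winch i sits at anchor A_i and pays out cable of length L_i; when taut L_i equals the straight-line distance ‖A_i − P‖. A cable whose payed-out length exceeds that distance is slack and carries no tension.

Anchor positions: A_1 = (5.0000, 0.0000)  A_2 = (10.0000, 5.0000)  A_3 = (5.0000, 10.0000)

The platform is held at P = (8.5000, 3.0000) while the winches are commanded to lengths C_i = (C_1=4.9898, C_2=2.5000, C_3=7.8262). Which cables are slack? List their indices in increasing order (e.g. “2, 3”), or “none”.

1

cable 1: √((-3.5000)²+(-3.0000)²)=4.6098, C_1=4.9898: slack
cable 2: √((1.5000)²+(2.0000)²)=2.5000, C_2=2.5000: taut
cable 3: √((-3.5000)²+(7.0000)²)=7.8262, C_3=7.8262: taut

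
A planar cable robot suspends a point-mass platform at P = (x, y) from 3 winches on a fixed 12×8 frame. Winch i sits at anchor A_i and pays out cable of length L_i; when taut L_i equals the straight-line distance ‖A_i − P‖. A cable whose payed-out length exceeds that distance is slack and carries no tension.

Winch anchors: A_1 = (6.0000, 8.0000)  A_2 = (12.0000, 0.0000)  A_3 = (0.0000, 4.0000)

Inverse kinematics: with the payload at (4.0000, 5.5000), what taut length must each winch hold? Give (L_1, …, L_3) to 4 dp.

L_1 = √((6.0000−4.0000)² + (8.0000−5.5000)²) = 3.2016
L_2 = √((12.0000−4.0000)² + (0.0000−5.5000)²) = 9.7082
L_3 = √((0.0000−4.0000)² + (4.0000−5.5000)²) = 4.2720

(3.2016, 9.7082, 4.2720)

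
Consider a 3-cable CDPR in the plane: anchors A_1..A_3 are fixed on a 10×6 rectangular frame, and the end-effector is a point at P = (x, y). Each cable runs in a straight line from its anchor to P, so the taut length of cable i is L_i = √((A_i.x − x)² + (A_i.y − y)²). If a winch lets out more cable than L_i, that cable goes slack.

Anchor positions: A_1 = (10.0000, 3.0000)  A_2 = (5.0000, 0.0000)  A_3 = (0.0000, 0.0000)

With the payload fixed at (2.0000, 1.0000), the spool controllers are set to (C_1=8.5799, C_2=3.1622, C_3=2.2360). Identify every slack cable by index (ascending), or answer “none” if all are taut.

1

cable 1: L_1 = ‖A_1−P‖ = 8.2462;  C_1 = 8.5799 → slack
cable 2: L_2 = ‖A_2−P‖ = 3.1623;  C_2 = 3.1622 → taut
cable 3: L_3 = ‖A_3−P‖ = 2.2361;  C_3 = 2.2360 → taut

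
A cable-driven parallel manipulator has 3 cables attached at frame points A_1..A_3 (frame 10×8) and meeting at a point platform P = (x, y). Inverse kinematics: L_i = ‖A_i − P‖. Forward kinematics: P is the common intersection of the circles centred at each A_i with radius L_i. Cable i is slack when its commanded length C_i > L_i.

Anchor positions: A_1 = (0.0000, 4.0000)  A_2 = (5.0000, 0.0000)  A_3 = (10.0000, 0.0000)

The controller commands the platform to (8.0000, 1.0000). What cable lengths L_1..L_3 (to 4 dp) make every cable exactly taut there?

L_1 = √((0.0000−8.0000)² + (4.0000−1.0000)²) = 8.5440
L_2 = √((5.0000−8.0000)² + (0.0000−1.0000)²) = 3.1623
L_3 = √((10.0000−8.0000)² + (0.0000−1.0000)²) = 2.2361

(8.5440, 3.1623, 2.2361)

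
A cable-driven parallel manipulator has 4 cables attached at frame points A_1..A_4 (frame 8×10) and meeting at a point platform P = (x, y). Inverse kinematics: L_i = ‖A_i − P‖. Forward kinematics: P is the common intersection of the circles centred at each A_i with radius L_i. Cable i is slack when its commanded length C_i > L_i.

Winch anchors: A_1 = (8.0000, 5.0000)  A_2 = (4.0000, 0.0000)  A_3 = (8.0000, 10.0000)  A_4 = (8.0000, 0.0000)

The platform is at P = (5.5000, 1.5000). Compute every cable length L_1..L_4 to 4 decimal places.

L_1: Δ = A_1−P = (2.5000, 3.5000) → ‖Δ‖ = √18.5000 = 4.3012
L_2: Δ = A_2−P = (-1.5000, -1.5000) → ‖Δ‖ = √4.5000 = 2.1213
L_3: Δ = A_3−P = (2.5000, 8.5000) → ‖Δ‖ = √78.5000 = 8.8600
L_4: Δ = A_4−P = (2.5000, -1.5000) → ‖Δ‖ = √8.5000 = 2.9155

(4.3012, 2.1213, 8.8600, 2.9155)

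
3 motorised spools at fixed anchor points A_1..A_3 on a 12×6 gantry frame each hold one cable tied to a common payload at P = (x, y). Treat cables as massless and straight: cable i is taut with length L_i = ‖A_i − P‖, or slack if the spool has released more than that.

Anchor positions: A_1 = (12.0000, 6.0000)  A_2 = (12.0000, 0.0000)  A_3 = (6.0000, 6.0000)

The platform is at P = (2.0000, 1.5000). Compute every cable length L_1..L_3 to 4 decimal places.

(10.9659, 10.1119, 6.0208)

L_1: Δ = A_1−P = (10.0000, 4.5000) → ‖Δ‖ = √120.2500 = 10.9659
L_2: Δ = A_2−P = (10.0000, -1.5000) → ‖Δ‖ = √102.2500 = 10.1119
L_3: Δ = A_3−P = (4.0000, 4.5000) → ‖Δ‖ = √36.2500 = 6.0208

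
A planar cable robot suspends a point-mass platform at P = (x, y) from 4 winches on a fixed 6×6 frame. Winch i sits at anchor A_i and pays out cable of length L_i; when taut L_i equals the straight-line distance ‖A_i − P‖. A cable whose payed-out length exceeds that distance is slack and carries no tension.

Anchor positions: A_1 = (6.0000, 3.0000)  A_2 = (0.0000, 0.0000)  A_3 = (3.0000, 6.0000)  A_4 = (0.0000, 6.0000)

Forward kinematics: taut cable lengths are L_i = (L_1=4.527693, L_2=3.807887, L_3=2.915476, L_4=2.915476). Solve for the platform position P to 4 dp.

circle eqns → linear via eq_j − eq_1; set q_j = A_j·A_j − L_j²
q_1 = 36.0000+9.0000−20.5000 = 24.5000
12.0000·x + 6.0000·y = q_1−q_2 = 39.0000
6.0000·x − 6.0000·y = q_1−q_3 = -12.0000
12.0000·x − 6.0000·y = q_1−q_4 = -3.0000
solve first two rows → x=1.5000, y=3.5000
check cable 4: ‖A_4−P‖² = 8.5000 ≈ L_4² = 8.5000 ✓

(1.5000, 3.5000)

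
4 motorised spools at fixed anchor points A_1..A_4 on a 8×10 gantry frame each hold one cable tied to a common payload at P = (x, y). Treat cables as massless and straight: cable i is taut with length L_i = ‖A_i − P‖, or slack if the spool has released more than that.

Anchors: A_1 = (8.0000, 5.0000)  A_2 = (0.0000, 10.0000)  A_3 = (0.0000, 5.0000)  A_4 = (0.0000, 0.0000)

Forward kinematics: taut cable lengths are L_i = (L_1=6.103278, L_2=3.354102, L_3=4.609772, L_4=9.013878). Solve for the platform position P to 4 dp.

each cable: (A_i−P)·(A_i−P) = L_i²; let q_i = ‖A_i‖²−L_i²
q_1 = 64.0000+25.0000−37.2500 = 51.7500
row 1: 16.0000x − 10.0000y = -37.0000  (q_2=88.7500)
row 2: 16.0000x + 0.0000y = 48.0000  (q_3=3.7500)
row 3: 16.0000x + 10.0000y = 133.0000  (q_4=-81.2500)
Cramer on rows 1–2 → x = 3.0000, y = 8.5000
check cable 4: ‖A_4−P‖² = 81.2500 ≈ L_4² = 81.2500 ✓

(3.0000, 8.5000)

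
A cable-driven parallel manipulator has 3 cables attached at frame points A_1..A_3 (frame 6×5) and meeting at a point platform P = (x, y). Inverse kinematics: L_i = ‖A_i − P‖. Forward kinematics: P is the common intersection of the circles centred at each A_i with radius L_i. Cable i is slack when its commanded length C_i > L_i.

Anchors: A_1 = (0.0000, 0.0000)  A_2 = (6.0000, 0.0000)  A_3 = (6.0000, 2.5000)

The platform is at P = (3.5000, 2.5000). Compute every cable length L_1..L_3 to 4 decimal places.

L_1: Δ = A_1−P = (-3.5000, -2.5000) → ‖Δ‖ = √18.5000 = 4.3012
L_2: Δ = A_2−P = (2.5000, -2.5000) → ‖Δ‖ = √12.5000 = 3.5355
L_3: Δ = A_3−P = (2.5000, 0.0000) → ‖Δ‖ = √6.2500 = 2.5000

(4.3012, 3.5355, 2.5000)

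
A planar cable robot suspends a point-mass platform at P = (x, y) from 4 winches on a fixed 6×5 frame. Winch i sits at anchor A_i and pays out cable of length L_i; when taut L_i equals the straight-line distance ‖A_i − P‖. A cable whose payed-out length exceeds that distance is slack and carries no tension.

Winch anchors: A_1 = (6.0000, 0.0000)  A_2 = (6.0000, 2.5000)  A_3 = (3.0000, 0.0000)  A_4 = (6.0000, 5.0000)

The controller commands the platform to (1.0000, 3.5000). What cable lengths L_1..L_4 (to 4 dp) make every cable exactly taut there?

(6.1033, 5.0990, 4.0311, 5.2202)

cable 1: Δx=5.0000, Δy=-3.5000; L_1 = √(Δx²+Δy²) = 6.1033
cable 2: Δx=5.0000, Δy=-1.0000; L_2 = √(Δx²+Δy²) = 5.0990
cable 3: Δx=2.0000, Δy=-3.5000; L_3 = √(Δx²+Δy²) = 4.0311
cable 4: Δx=5.0000, Δy=1.5000; L_4 = √(Δx²+Δy²) = 5.2202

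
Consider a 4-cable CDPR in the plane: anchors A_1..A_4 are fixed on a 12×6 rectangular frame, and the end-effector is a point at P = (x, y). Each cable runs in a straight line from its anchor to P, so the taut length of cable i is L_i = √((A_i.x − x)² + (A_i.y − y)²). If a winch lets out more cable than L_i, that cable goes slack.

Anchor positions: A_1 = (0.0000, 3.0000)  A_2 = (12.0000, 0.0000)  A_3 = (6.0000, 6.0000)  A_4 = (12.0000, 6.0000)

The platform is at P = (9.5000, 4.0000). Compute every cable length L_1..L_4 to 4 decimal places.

L_1 = √((0.0000−9.5000)² + (3.0000−4.0000)²) = 9.5525
L_2 = √((12.0000−9.5000)² + (0.0000−4.0000)²) = 4.7170
L_3 = √((6.0000−9.5000)² + (6.0000−4.0000)²) = 4.0311
L_4 = √((12.0000−9.5000)² + (6.0000−4.0000)²) = 3.2016

(9.5525, 4.7170, 4.0311, 3.2016)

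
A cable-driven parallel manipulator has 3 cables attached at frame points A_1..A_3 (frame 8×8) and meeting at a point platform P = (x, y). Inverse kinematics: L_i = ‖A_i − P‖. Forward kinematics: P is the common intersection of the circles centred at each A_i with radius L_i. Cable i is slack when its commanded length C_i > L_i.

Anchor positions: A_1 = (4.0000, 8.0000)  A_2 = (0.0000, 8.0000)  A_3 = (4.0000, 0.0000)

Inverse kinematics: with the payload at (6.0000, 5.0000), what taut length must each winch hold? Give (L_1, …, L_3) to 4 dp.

cable 1: Δx=-2.0000, Δy=3.0000; L_1 = √(Δx²+Δy²) = 3.6056
cable 2: Δx=-6.0000, Δy=3.0000; L_2 = √(Δx²+Δy²) = 6.7082
cable 3: Δx=-2.0000, Δy=-5.0000; L_3 = √(Δx²+Δy²) = 5.3852

(3.6056, 6.7082, 5.3852)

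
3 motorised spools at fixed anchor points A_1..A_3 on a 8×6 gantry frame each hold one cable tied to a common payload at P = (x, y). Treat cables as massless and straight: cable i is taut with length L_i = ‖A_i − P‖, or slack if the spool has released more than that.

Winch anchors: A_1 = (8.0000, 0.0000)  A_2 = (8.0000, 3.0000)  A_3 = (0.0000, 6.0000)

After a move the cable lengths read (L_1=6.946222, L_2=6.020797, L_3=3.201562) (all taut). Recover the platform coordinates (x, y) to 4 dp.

circle eqns → linear via eq_j − eq_1; set q_j = A_j·A_j − L_j²
q_1 = 64.0000+0.0000−48.2500 = 15.7500
0.0000·x − 6.0000·y = q_1−q_2 = -21.0000
16.0000·x − 12.0000·y = q_1−q_3 = -10.0000
solve first two rows → x=2.0000, y=3.5000

(2.0000, 3.5000)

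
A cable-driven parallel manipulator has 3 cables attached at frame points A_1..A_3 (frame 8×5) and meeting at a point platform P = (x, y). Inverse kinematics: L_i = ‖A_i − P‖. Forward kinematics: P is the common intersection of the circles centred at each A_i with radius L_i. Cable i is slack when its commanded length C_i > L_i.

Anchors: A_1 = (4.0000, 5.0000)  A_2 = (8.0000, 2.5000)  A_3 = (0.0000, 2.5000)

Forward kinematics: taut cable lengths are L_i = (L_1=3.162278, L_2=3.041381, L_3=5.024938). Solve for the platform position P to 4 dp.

expand ‖A_i−P‖²=L_i² and subtract eq 1 (q_i ≔ ‖A_i‖²−L_i²)
q_1 = 16.0000+25.0000−10.0000 = 31.0000
eq1−eq2 → [-8.0000  5.0000]·P = -30.0000
eq1−eq3 → [8.0000  5.0000]·P = 50.0000
2×2 solve → P = (5.0000, 2.0000)

(5.0000, 2.0000)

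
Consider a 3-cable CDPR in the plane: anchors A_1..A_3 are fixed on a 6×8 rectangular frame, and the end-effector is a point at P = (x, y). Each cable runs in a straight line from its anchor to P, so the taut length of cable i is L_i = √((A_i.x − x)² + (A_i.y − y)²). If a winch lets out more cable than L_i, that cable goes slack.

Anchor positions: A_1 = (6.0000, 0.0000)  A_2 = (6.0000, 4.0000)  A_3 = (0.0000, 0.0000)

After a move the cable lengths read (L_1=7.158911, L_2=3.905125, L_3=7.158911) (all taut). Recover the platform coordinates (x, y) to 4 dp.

(3.0000, 6.5000)

expand ‖A_i−P‖²=L_i² and subtract eq 1 (q_i ≔ ‖A_i‖²−L_i²)
q_1 = 36.0000+0.0000−51.2500 = -15.2500
eq1−eq2 → [0.0000  -8.0000]·P = -52.0000
eq1−eq3 → [12.0000  0.0000]·P = 36.0000
2×2 solve → P = (3.0000, 6.5000)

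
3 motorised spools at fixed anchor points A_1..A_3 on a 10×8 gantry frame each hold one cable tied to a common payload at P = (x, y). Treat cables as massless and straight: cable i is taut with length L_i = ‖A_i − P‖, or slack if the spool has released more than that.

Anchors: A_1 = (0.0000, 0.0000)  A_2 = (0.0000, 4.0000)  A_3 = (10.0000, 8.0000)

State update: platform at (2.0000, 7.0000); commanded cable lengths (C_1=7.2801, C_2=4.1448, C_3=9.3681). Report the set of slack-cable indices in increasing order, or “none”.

2, 3

cable 1: L_1 = ‖A_1−P‖ = 7.2801;  C_1 = 7.2801 → taut
cable 2: L_2 = ‖A_2−P‖ = 3.6056;  C_2 = 4.1448 → slack
cable 3: L_3 = ‖A_3−P‖ = 8.0623;  C_3 = 9.3681 → slack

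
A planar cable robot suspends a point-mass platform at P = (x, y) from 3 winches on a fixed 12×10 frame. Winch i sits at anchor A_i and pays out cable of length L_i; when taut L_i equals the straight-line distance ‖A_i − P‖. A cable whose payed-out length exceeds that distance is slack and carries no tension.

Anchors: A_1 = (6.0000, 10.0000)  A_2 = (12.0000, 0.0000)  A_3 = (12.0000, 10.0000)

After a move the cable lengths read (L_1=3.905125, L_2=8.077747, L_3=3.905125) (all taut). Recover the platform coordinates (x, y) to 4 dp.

(9.0000, 7.5000)

circle eqns → linear via eq_j − eq_1; set q_j = A_j·A_j − L_j²
q_1 = 36.0000+100.0000−15.2500 = 120.7500
-12.0000·x + 20.0000·y = q_1−q_2 = 42.0000
-12.0000·x + 0.0000·y = q_1−q_3 = -108.0000
solve first two rows → x=9.0000, y=7.5000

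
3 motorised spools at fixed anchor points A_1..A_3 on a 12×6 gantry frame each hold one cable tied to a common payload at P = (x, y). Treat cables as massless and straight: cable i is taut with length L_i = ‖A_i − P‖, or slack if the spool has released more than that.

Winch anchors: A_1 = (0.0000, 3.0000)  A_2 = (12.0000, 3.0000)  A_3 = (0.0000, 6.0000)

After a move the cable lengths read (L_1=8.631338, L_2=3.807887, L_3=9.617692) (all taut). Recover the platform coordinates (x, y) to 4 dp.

circle eqns → linear via eq_j − eq_1; set c_j = A_j·A_j − L_j²
c_1 = 0.0000+9.0000−74.5000 = -65.5000
-24.0000·x + 0.0000·y = c_1−c_2 = -204.0000
0.0000·x − 6.0000·y = c_1−c_3 = -9.0000
solve first two rows → x=8.5000, y=1.5000

(8.5000, 1.5000)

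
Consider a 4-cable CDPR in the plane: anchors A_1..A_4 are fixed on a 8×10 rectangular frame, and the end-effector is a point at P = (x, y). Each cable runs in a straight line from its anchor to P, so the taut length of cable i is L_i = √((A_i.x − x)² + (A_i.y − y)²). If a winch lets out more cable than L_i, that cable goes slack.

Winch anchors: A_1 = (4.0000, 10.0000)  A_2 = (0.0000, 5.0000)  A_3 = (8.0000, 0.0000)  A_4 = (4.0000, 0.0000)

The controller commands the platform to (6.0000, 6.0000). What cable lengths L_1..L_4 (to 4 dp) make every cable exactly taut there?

L_1: Δ = A_1−P = (-2.0000, 4.0000) → ‖Δ‖ = √20.0000 = 4.4721
L_2: Δ = A_2−P = (-6.0000, -1.0000) → ‖Δ‖ = √37.0000 = 6.0828
L_3: Δ = A_3−P = (2.0000, -6.0000) → ‖Δ‖ = √40.0000 = 6.3246
L_4: Δ = A_4−P = (-2.0000, -6.0000) → ‖Δ‖ = √40.0000 = 6.3246

(4.4721, 6.0828, 6.3246, 6.3246)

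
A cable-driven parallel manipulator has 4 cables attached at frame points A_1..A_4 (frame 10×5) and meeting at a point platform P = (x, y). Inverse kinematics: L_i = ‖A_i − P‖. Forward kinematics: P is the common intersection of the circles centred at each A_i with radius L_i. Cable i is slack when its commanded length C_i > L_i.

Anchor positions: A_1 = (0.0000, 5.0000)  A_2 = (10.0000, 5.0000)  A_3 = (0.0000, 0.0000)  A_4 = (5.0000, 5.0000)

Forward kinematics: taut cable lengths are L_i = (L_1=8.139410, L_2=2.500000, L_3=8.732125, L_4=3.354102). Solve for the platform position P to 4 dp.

expand ‖A_i−P‖²=L_i² and subtract eq 1 (q_i ≔ ‖A_i‖²−L_i²)
q_1 = 0.0000+25.0000−66.2500 = -41.2500
eq1−eq2 → [-20.0000  0.0000]·P = -160.0000
eq1−eq3 → [0.0000  10.0000]·P = 35.0000
eq1−eq4 → [-10.0000  0.0000]·P = -80.0000
2×2 solve → P = (8.0000, 3.5000)
check cable 4: ‖A_4−P‖² = 11.2500 ≈ L_4² = 11.2500 ✓

(8.0000, 3.5000)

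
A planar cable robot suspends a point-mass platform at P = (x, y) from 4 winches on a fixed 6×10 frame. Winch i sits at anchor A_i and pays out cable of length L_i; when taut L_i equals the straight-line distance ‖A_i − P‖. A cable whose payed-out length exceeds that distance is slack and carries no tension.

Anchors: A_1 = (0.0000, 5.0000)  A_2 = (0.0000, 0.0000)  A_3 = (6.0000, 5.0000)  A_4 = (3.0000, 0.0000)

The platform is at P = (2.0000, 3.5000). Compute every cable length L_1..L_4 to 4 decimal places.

(2.5000, 4.0311, 4.2720, 3.6401)

cable 1: Δx=-2.0000, Δy=1.5000; L_1 = √(Δx²+Δy²) = 2.5000
cable 2: Δx=-2.0000, Δy=-3.5000; L_2 = √(Δx²+Δy²) = 4.0311
cable 3: Δx=4.0000, Δy=1.5000; L_3 = √(Δx²+Δy²) = 4.2720
cable 4: Δx=1.0000, Δy=-3.5000; L_4 = √(Δx²+Δy²) = 3.6401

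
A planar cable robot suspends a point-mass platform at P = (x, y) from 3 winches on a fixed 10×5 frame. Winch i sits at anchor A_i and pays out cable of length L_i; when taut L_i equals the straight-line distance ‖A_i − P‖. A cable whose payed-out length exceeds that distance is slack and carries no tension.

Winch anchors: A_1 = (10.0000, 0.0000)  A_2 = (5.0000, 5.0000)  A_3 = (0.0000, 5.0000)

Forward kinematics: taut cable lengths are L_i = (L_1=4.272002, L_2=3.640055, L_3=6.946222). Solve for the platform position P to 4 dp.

expand ‖A_i−P‖²=L_i² and subtract eq 1 (c_i ≔ ‖A_i‖²−L_i²)
c_1 = 100.0000+0.0000−18.2500 = 81.7500
eq1−eq2 → [10.0000  -10.0000]·P = 45.0000
eq1−eq3 → [20.0000  -10.0000]·P = 105.0000
2×2 solve → P = (6.0000, 1.5000)

(6.0000, 1.5000)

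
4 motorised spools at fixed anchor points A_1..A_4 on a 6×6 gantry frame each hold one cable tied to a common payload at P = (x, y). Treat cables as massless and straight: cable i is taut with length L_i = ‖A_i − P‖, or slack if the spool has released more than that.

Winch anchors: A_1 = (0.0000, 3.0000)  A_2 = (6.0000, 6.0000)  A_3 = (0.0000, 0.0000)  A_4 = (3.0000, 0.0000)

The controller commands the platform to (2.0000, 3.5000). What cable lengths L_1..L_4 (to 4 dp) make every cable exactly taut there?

L_1: Δ = A_1−P = (-2.0000, -0.5000) → ‖Δ‖ = √4.2500 = 2.0616
L_2: Δ = A_2−P = (4.0000, 2.5000) → ‖Δ‖ = √22.2500 = 4.7170
L_3: Δ = A_3−P = (-2.0000, -3.5000) → ‖Δ‖ = √16.2500 = 4.0311
L_4: Δ = A_4−P = (1.0000, -3.5000) → ‖Δ‖ = √13.2500 = 3.6401

(2.0616, 4.7170, 4.0311, 3.6401)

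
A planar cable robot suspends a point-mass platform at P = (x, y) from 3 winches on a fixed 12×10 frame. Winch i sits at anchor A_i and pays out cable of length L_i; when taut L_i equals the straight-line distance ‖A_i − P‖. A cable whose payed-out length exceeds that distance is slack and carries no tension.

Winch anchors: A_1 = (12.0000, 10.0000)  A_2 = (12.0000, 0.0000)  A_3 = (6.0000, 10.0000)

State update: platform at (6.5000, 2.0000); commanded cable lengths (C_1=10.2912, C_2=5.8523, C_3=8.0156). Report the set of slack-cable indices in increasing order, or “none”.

1

cable 1: L_1 = ‖A_1−P‖ = 9.7082;  C_1 = 10.2912 → slack
cable 2: L_2 = ‖A_2−P‖ = 5.8523;  C_2 = 5.8523 → taut
cable 3: L_3 = ‖A_3−P‖ = 8.0156;  C_3 = 8.0156 → taut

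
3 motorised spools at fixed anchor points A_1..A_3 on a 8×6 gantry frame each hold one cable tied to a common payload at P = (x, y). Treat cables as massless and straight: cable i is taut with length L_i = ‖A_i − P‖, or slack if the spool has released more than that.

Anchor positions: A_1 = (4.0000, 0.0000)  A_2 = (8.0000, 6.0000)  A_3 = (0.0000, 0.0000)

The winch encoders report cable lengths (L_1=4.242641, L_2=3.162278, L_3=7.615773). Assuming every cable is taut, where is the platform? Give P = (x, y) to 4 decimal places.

each cable: (A_i−P)·(A_i−P) = L_i²; let c_i = ‖A_i‖²−L_i²
c_1 = 16.0000+0.0000−18.0000 = -2.0000
row 1: -8.0000x − 12.0000y = -92.0000  (c_2=90.0000)
row 2: 8.0000x + 0.0000y = 56.0000  (c_3=-58.0000)
Cramer on rows 1–2 → x = 7.0000, y = 3.0000

(7.0000, 3.0000)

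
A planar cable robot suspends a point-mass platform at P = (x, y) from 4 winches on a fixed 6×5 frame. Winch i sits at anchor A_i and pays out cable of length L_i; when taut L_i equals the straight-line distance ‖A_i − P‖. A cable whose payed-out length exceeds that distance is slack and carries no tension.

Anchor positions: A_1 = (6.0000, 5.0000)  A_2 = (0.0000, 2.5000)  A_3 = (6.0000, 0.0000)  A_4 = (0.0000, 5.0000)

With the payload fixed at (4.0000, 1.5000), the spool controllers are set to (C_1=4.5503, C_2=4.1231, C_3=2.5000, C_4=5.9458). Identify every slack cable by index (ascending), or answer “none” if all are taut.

i=1: geometric 4.0311 vs commanded 4.5503 ⇒ slack
i=2: geometric 4.1231 vs commanded 4.1231 ⇒ taut
i=3: geometric 2.5000 vs commanded 2.5000 ⇒ taut
i=4: geometric 5.3151 vs commanded 5.9458 ⇒ slack

1, 4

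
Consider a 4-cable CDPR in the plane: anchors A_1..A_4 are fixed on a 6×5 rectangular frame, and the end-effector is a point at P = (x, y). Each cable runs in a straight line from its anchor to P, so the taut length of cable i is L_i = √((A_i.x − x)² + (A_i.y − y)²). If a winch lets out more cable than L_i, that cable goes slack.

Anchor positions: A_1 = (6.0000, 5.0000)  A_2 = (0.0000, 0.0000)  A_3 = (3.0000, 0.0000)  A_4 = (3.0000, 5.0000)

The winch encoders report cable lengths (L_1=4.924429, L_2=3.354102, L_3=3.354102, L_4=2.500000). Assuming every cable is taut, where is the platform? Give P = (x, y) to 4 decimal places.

each cable: (A_i−P)·(A_i−P) = L_i²; let q_i = ‖A_i‖²−L_i²
q_1 = 36.0000+25.0000−24.2500 = 36.7500
row 1: 12.0000x + 10.0000y = 48.0000  (q_2=-11.2500)
row 2: 6.0000x + 10.0000y = 39.0000  (q_3=-2.2500)
row 3: 6.0000x + 0.0000y = 9.0000  (q_4=27.7500)
Cramer on rows 1–2 → x = 1.5000, y = 3.0000
check cable 4: ‖A_4−P‖² = 6.2500 ≈ L_4² = 6.2500 ✓

(1.5000, 3.0000)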